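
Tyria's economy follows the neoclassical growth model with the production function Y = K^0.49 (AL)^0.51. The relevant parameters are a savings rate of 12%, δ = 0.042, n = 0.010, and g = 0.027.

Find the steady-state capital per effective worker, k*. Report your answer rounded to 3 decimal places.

At the steady state, Δk = 0, so s·k^α = (n + g + δ)·k.
Rearranging, k^(1−α) = s / (n + g + δ).
k^0.51 = 0.12 / (0.010 + 0.027 + 0.042) = 0.12 / 0.079 = 1.5190
k* = 1.5190^(1/0.51) ≈ 2.2698

k* = 2.270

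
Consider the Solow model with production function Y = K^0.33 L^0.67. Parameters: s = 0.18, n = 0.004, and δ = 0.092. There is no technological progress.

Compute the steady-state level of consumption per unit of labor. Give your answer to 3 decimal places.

At the steady state, Δk = 0, so s·k^α = (n + δ)·k.
Dividing both sides by k: k^(1−α) = s / (n + δ).
k^0.67 = 0.18 / (0.004 + 0.092) = 0.18 / 0.096 = 1.8750
k* = 1.8750^(1/0.67) ≈ 2.5554
y* = (k*)^α = 2.5554^0.33 ≈ 1.3629
c* = (1 − s)·y* = (1 − 0.18) × 1.3629 ≈ 1.1176

c* = 1.118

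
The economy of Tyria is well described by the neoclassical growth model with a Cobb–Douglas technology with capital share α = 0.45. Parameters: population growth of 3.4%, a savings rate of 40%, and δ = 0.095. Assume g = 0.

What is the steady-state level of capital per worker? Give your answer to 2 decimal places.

k* ≈ 7.83

In steady state, investment equals break-even investment: s·k^α = (n + δ)·k.
Rearranging, k^(1−α) = s / (n + δ).
k^0.55 = 0.40 / (0.034 + 0.095) = 0.40 / 0.129 = 3.1008
k* = 3.1008^(1/0.55) ≈ 7.8269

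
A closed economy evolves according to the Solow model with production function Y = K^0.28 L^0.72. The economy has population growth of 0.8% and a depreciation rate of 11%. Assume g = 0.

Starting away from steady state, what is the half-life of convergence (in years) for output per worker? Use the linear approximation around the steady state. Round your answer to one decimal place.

about 8.2 years

Near the steady state the convergence rate is λ = (1 − α)(n + δ).
λ = (1 − 0.28) × 0.118 = 0.72 × 0.118 = 0.08496
Half-life = ln 2 / λ = 0.6931 / 0.08496 ≈ 8.16 years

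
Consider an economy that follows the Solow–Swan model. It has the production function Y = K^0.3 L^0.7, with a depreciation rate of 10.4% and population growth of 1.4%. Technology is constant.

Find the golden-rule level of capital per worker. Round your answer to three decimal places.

The golden rule sets f'(k) = n + δ, i.e. α·k^(α−1) = n + δ.
So k^(1−α) = α / (n + δ) = 0.3 / 0.118 = 2.5424.
k_gold = 2.5424^(1/0.7) ≈ 3.7924

k_gold ≈ 3.792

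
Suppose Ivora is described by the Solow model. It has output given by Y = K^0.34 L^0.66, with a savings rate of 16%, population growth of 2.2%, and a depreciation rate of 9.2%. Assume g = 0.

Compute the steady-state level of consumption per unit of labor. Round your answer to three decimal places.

c* = 1.000

In steady state, investment equals break-even investment: s·k^α = (n + δ)·k.
Dividing both sides by k: k^(1−α) = s / (n + δ).
k^0.66 = 0.16 / (0.022 + 0.092) = 0.16 / 0.114 = 1.4035
k* = 1.4035^(1/0.66) ≈ 1.6713
y* = (k*)^α = 1.6713^0.34 ≈ 1.1908
c* = (1 − s)·y* = (1 − 0.16) × 1.1908 ≈ 1.0003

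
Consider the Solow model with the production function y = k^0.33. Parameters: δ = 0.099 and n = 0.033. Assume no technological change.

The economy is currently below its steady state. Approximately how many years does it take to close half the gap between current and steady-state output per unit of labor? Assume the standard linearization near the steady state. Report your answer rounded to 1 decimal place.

about 7.8 years

Near the steady state the convergence rate is λ = (1 − α)(n + δ).
λ = (1 − 0.33) × 0.132 = 0.67 × 0.132 = 0.08844
Half-life = ln 2 / λ = 0.6931 / 0.08844 ≈ 7.84 years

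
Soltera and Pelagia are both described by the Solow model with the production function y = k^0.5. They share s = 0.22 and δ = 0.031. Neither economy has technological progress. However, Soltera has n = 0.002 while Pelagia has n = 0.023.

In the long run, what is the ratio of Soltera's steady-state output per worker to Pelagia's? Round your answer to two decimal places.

Steady-state y* = [s/(n + δ)]^(α/(1−α)), so the ratio is [ (s_S/(n + δ)_S) / (s_P/(n + δ)_P) ]^1.
s_S/(n + δ)_S = 0.22/0.033 = 6.6667; s_P/(n + δ)_P = 0.22/0.054 = 4.0741.
Ratio = (6.6667/4.0741)^1 = 1.6364^1 ≈ 1.6364

ratio ≈ 1.64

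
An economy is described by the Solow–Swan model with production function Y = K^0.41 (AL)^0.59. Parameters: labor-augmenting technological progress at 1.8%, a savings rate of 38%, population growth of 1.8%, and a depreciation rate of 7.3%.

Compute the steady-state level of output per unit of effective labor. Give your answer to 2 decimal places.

Steady state requires s·f(k) = (n + g + δ)·k, i.e. s·k^α = (n + g + δ)·k.
Rearranging, k^(1−α) = s / (n + g + δ).
k^0.59 = 0.38 / (0.018 + 0.018 + 0.073) = 0.38 / 0.109 = 3.4862
k* = 3.4862^(1/0.59) ≈ 8.3031
y* = (k*)^α = 8.3031^0.41 ≈ 2.3817

y* = 2.38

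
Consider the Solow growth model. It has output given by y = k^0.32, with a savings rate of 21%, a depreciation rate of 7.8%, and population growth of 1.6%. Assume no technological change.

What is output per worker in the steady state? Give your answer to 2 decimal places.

At the steady state, Δk = 0, so s·k^α = (n + δ)·k.
Rearranging, k^(1−α) = s / (n + δ).
k^0.68 = 0.21 / (0.016 + 0.078) = 0.21 / 0.094 = 2.2340
k* = 2.2340^(1/0.68) ≈ 3.2611
y* = (k*)^α = 3.2611^0.32 ≈ 1.4597

y* ≈ 1.46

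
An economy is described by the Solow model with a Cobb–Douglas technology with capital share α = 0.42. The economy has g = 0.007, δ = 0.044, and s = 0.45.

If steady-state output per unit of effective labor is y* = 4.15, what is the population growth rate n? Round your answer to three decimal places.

n ≈ 0.012

In steady state, investment equals break-even investment: s·k^α = (n + g + δ)·k.
Since y* = [s/(n + g + δ)]^(α/(1−α)), we have s/(n + g + δ) = (y*)^((1−α)/α) = 4.15^1.381 = 7.1371.
Therefore n + g + δ = s / 7.1371 = 0.45 / 7.1371 = 0.0631, so n = 0.0631 − 0.051 = 0.0121.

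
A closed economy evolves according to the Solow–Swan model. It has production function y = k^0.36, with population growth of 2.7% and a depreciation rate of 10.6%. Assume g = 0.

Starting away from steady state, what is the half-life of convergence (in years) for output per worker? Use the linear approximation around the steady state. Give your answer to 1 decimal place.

Near the steady state the convergence rate is λ = (1 − α)(n + δ).
λ = (1 − 0.36) × 0.133 = 0.64 × 0.133 = 0.08512
Half-life = ln 2 / λ = 0.6931 / 0.08512 ≈ 8.14 years

half-life ≈ 8.1 years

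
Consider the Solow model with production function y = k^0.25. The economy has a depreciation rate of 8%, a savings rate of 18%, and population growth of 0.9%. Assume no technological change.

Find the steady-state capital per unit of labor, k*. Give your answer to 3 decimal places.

k* ≈ 2.558

In steady state, investment equals break-even investment: s·k^α = (n + δ)·k.
Dividing both sides by k: k^(1−α) = s / (n + δ).
k^0.75 = 0.18 / (0.009 + 0.080) = 0.18 / 0.089 = 2.0225
k* = 2.0225^(1/0.75) ≈ 2.5577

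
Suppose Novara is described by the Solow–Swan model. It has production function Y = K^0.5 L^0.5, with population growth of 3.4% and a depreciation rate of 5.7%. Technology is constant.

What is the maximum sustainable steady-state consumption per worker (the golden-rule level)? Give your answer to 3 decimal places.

c_gold ≈ 2.747

At the golden rule, f'(k) = n + δ, so α·k^(α−1) = n + δ and k_gold = (α/(n + δ))^(1/(1−α)).
k_gold = (0.5/0.091)^(1/0.5) = 5.4945^2 ≈ 30.1895
c_gold = f(k_gold) − (n + δ)·k_gold = 5.4945 − 0.091×30.1895 ≈ 2.7473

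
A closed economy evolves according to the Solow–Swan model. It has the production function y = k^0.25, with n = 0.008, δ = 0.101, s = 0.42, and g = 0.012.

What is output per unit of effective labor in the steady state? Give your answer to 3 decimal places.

Steady state requires s·f(k) = (n + g + δ)·k, i.e. s·k^α = (n + g + δ)·k.
Rearranging, k^(1−α) = s / (n + g + δ).
k^0.75 = 0.42 / (0.008 + 0.012 + 0.101) = 0.42 / 0.121 = 3.4711
k* = 3.4711^(1/0.75) ≈ 5.2556
y* = (k*)^α = 5.2556^0.25 ≈ 1.5141

y* = 1.514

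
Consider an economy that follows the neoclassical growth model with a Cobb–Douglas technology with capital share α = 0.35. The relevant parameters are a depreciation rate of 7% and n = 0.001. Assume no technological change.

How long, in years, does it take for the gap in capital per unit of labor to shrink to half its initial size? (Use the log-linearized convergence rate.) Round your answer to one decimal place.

Near the steady state the convergence rate is λ = (1 − α)(n + δ).
λ = (1 − 0.35) × 0.071 = 0.65 × 0.071 = 0.04615
Half-life = ln 2 / λ = 0.6931 / 0.04615 ≈ 15.02 years

t_½ ≈ 15.0 years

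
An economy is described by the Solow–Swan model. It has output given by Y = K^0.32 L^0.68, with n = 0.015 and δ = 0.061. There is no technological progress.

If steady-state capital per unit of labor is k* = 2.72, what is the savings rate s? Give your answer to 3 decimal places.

Steady state requires s·f(k) = (n + δ)·k, i.e. s·k^α = (n + δ)·k.
So s / (n + δ) = (k*)^(1−α) = 2.72^0.68 = 1.9747.
Therefore s = 1.9747 × (n + δ) = 1.9747 × 0.076 = 0.1501.

s ≈ 0.150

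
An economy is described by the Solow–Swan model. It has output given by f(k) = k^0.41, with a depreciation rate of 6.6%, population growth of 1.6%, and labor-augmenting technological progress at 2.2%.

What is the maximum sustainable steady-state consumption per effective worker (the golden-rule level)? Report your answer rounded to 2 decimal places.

c_gold ≈ 1.53

At the golden rule, f'(k) = n + g + δ, so α·k^(α−1) = n + g + δ and k_gold = (α/(n + g + δ))^(1/(1−α)).
k_gold = (0.41/0.104)^(1/0.59) = 3.9423^1.6949 ≈ 10.2267
c_gold = f(k_gold) − (n + g + δ)·k_gold = 2.5941 − 0.104×10.2267 ≈ 1.5305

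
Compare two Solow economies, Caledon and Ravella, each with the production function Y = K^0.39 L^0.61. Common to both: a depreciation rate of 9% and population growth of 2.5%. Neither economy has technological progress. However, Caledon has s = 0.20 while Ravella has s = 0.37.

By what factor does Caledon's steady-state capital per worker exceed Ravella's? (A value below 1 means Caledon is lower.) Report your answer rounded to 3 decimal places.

ratio ≈ 0.365

Steady-state k* = [s/(n + δ)]^(1/(1−α)), so the ratio is [ (s_C/(n + δ)_C) / (s_R/(n + δ)_R) ]^1.6393.
s_C/(n + δ)_C = 0.20/0.115 = 1.7391; s_R/(n + δ)_R = 0.37/0.115 = 3.2174.
Ratio = (1.7391/3.2174)^1.6393 = 0.5405^1.6393 ≈ 0.3647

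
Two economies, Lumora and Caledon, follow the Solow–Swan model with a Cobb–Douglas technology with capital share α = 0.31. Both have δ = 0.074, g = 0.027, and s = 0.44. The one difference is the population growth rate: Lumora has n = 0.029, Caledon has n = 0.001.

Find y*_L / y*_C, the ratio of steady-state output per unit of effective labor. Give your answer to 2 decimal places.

Steady-state y* = [s/(n + g + δ)]^(α/(1−α)), so the ratio is [ (s_L/(n + g + δ)_L) / (s_C/(n + g + δ)_C) ]^0.4493.
s_L/(n + g + δ)_L = 0.44/0.130 = 3.3846; s_C/(n + g + δ)_C = 0.44/0.102 = 4.3137.
Ratio = (3.3846/4.3137)^0.4493 = 0.7846^0.4493 ≈ 0.8967

ratio ≈ 0.90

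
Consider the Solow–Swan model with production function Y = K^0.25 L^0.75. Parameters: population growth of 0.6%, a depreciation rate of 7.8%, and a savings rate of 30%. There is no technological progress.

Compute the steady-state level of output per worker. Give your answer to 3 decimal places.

y* ≈ 1.529

Steady state requires s·f(k) = (n + δ)·k, i.e. s·k^α = (n + δ)·k.
Dividing both sides by k: k^(1−α) = s / (n + δ).
k^0.75 = 0.30 / (0.006 + 0.078) = 0.30 / 0.084 = 3.5714
k* = 3.5714^(1/0.75) ≈ 5.4591
y* = (k*)^α = 5.4591^0.25 ≈ 1.5286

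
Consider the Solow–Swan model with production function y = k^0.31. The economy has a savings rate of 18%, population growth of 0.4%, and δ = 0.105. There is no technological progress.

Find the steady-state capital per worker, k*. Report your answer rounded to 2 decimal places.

In steady state, investment equals break-even investment: s·k^α = (n + δ)·k.
Rearranging, k^(1−α) = s / (n + δ).
k^0.69 = 0.18 / (0.004 + 0.105) = 0.18 / 0.109 = 1.6514
k* = 1.6514^(1/0.69) ≈ 2.0688

k* ≈ 2.07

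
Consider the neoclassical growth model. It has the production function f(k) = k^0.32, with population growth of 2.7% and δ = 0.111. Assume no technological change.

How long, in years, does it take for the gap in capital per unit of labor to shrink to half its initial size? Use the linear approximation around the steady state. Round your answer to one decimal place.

Near the steady state the convergence rate is λ = (1 − α)(n + δ).
λ = (1 − 0.32) × 0.138 = 0.68 × 0.138 = 0.09384
Half-life = ln 2 / λ = 0.6931 / 0.09384 ≈ 7.39 years

about 7.4 years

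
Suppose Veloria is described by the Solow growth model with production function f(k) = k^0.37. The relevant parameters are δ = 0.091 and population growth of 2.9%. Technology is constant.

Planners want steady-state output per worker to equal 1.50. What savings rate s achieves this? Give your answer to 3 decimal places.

In steady state, investment equals break-even investment: s·k^α = (n + δ)·k.
Since y* = [s/(n + δ)]^(α/(1−α)), we have s/(n + δ) = (y*)^((1−α)/α) = 1.50^1.7027 = 1.9945.
Therefore s = 1.9945 × (n + δ) = 1.9945 × 0.120 = 0.2393.

s ≈ 0.239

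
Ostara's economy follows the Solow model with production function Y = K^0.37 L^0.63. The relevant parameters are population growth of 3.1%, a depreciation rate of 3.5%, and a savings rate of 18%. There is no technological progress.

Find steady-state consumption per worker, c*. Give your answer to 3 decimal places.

c* ≈ 1.478

Steady state requires s·f(k) = (n + δ)·k, i.e. s·k^α = (n + δ)·k.
Rearranging, k^(1−α) = s / (n + δ).
k^0.63 = 0.18 / (0.031 + 0.035) = 0.18 / 0.066 = 2.7273
k* = 2.7273^(1/0.63) ≈ 4.9163
y* = (k*)^α = 4.9163^0.37 ≈ 1.8026
c* = (1 − s)·y* = (1 − 0.18) × 1.8026 ≈ 1.4781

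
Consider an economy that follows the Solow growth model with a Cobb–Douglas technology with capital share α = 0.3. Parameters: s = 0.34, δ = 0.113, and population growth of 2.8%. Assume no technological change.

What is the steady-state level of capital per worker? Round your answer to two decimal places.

k* = 3.52

Steady state requires s·f(k) = (n + δ)·k, i.e. s·k^α = (n + δ)·k.
Dividing both sides by k: k^(1−α) = s / (n + δ).
k^0.7 = 0.34 / (0.028 + 0.113) = 0.34 / 0.141 = 2.4113
k* = 2.4113^(1/0.7) ≈ 3.5162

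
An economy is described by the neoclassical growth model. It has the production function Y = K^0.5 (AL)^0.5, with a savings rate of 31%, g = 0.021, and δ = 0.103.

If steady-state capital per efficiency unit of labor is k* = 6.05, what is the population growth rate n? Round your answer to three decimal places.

n ≈ 0.002

Steady state requires s·f(k) = (n + g + δ)·k, i.e. s·k^α = (n + g + δ)·k.
So s / (n + g + δ) = (k*)^(1−α) = 6.05^0.5 = 2.4597.
Therefore n + g + δ = s / 2.4597 = 0.31 / 2.4597 = 0.1260, so n = 0.1260 − 0.124 = 0.0020.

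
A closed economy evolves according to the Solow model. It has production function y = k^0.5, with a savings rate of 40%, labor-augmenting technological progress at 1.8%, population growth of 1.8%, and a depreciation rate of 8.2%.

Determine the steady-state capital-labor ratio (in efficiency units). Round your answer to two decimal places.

k* = 11.49

At the steady state, Δk = 0, so s·k^α = (n + g + δ)·k.
Dividing both sides by k: k^(1−α) = s / (n + g + δ).
k^0.5 = 0.40 / (0.018 + 0.018 + 0.082) = 0.40 / 0.118 = 3.3898
k* = 3.3898^(1/0.5) ≈ 11.4907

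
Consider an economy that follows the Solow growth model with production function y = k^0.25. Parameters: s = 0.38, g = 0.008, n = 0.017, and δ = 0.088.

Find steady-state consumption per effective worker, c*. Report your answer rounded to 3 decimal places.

Steady state requires s·f(k) = (n + g + δ)·k, i.e. s·k^α = (n + g + δ)·k.
Dividing both sides by k: k^(1−α) = s / (n + g + δ).
k^0.75 = 0.38 / (0.017 + 0.008 + 0.088) = 0.38 / 0.113 = 3.3628
k* = 3.3628^(1/0.75) ≈ 5.0381
y* = (k*)^α = 5.0381^0.25 ≈ 1.4982
c* = (1 − s)·y* = (1 − 0.38) × 1.4982 ≈ 0.9289

c* = 0.929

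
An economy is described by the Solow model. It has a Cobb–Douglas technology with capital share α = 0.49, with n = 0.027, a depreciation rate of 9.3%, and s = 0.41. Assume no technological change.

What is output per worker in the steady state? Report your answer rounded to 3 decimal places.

y* = 3.256

At the steady state, Δk = 0, so s·k^α = (n + δ)·k.
Rearranging, k^(1−α) = s / (n + δ).
k^0.51 = 0.41 / (0.027 + 0.093) = 0.41 / 0.120 = 3.4167
k* = 3.4167^(1/0.51) ≈ 11.1247
y* = (k*)^α = 11.1247^0.49 ≈ 3.2560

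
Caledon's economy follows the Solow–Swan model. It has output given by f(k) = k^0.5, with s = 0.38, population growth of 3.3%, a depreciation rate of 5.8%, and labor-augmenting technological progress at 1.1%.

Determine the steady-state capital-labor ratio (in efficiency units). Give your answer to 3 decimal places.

Steady state requires s·f(k) = (n + g + δ)·k, i.e. s·k^α = (n + g + δ)·k.
Dividing both sides by k: k^(1−α) = s / (n + g + δ).
k^0.5 = 0.38 / (0.033 + 0.011 + 0.058) = 0.38 / 0.102 = 3.7255
k* = 3.7255^(1/0.5) ≈ 13.8794

k* ≈ 13.879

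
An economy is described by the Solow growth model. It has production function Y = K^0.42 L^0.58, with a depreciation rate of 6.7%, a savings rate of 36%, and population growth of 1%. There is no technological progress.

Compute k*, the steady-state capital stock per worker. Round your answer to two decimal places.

k* ≈ 14.28

At the steady state, Δk = 0, so s·k^α = (n + δ)·k.
Dividing both sides by k: k^(1−α) = s / (n + δ).
k^0.58 = 0.36 / (0.010 + 0.067) = 0.36 / 0.077 = 4.6753
k* = 4.6753^(1/0.58) ≈ 14.2838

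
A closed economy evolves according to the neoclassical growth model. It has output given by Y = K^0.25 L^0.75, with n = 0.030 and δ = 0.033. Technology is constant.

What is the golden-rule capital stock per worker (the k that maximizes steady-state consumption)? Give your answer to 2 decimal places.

k_gold ≈ 6.28

The golden rule sets f'(k) = n + δ, i.e. α·k^(α−1) = n + δ.
So k^(1−α) = α / (n + δ) = 0.25 / 0.063 = 3.9683.
k_gold = 3.9683^(1/0.75) ≈ 6.2826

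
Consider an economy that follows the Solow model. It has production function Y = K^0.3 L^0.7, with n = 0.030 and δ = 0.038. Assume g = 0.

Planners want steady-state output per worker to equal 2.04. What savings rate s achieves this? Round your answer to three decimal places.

In steady state, investment equals break-even investment: s·k^α = (n + δ)·k.
Since y* = [s/(n + δ)]^(α/(1−α)), we have s/(n + δ) = (y*)^((1−α)/α) = 2.04^2.3333 = 5.2779.
Therefore s = 5.2779 × (n + δ) = 5.2779 × 0.068 = 0.3589.

s ≈ 0.359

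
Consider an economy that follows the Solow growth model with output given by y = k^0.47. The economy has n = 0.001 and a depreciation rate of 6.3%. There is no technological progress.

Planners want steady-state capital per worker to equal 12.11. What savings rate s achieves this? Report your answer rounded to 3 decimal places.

At the steady state, Δk = 0, so s·k^α = (n + δ)·k.
So s / (n + δ) = (k*)^(1−α) = 12.11^0.53 = 3.7503.
Therefore s = 3.7503 × (n + δ) = 3.7503 × 0.064 = 0.2400.

s ≈ 0.240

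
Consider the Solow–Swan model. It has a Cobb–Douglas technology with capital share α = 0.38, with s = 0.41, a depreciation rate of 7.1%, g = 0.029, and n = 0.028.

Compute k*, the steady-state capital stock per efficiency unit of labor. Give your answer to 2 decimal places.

k* ≈ 6.54

In steady state, investment equals break-even investment: s·k^α = (n + g + δ)·k.
Dividing both sides by k: k^(1−α) = s / (n + g + δ).
k^0.62 = 0.41 / (0.028 + 0.029 + 0.071) = 0.41 / 0.128 = 3.2031
k* = 3.2031^(1/0.62) ≈ 6.5379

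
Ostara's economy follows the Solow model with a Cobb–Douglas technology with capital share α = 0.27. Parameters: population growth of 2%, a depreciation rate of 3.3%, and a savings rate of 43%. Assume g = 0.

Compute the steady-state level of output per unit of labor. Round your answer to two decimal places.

At the steady state, Δk = 0, so s·k^α = (n + δ)·k.
Rearranging, k^(1−α) = s / (n + δ).
k^0.73 = 0.43 / (0.020 + 0.033) = 0.43 / 0.053 = 8.1132
k* = 8.1132^(1/0.73) ≈ 17.5982
y* = (k*)^α = 17.5982^0.27 ≈ 2.1691

y* ≈ 2.17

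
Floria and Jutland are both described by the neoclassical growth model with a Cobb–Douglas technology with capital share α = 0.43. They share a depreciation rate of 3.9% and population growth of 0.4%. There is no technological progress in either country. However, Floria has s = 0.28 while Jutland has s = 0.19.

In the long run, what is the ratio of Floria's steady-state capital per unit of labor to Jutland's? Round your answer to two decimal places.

Steady-state k* = [s/(n + δ)]^(1/(1−α)), so the ratio is [ (s_F/(n + δ)_F) / (s_J/(n + δ)_J) ]^1.7544.
s_F/(n + δ)_F = 0.28/0.043 = 6.5116; s_J/(n + δ)_J = 0.19/0.043 = 4.4186.
Ratio = (6.5116/4.4186)^1.7544 = 1.4737^1.7544 ≈ 1.9745

ratio ≈ 1.97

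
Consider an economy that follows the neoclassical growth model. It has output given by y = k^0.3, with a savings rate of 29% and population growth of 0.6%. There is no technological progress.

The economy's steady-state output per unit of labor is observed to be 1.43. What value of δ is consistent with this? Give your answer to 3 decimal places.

Steady state requires s·f(k) = (n + δ)·k, i.e. s·k^α = (n + δ)·k.
Since y* = [s/(n + δ)]^(α/(1−α)), we have s/(n + δ) = (y*)^((1−α)/α) = 1.43^2.3333 = 2.3038.
Therefore n + δ = s / 2.3038 = 0.29 / 2.3038 = 0.1259, so δ = 0.1259 − 0.006 = 0.1199.

δ ≈ 0.120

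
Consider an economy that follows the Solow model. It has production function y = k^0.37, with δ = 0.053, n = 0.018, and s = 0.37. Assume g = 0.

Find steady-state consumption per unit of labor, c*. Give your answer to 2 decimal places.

c* ≈ 1.66

At the steady state, Δk = 0, so s·k^α = (n + δ)·k.
Rearranging, k^(1−α) = s / (n + δ).
k^0.63 = 0.37 / (0.018 + 0.053) = 0.37 / 0.071 = 5.2113
k* = 5.2113^(1/0.63) ≈ 13.7407
y* = (k*)^α = 13.7407^0.37 ≈ 2.6367
c* = (1 − s)·y* = (1 − 0.37) × 2.6367 ≈ 1.6611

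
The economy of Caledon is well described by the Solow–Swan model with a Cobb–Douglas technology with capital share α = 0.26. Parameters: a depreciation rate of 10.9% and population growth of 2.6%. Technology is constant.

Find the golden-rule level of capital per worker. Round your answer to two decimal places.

k_gold ≈ 2.42

The golden rule sets f'(k) = n + δ, i.e. α·k^(α−1) = n + δ.
So k^(1−α) = α / (n + δ) = 0.26 / 0.135 = 1.9259.
k_gold = 1.9259^(1/0.74) ≈ 2.4246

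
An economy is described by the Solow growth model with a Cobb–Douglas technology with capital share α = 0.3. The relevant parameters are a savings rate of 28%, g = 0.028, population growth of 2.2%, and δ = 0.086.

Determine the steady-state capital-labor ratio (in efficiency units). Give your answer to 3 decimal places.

At the steady state, Δk = 0, so s·k^α = (n + g + δ)·k.
Dividing both sides by k: k^(1−α) = s / (n + g + δ).
k^0.7 = 0.28 / (0.022 + 0.028 + 0.086) = 0.28 / 0.136 = 2.0588
k* = 2.0588^(1/0.7) ≈ 2.8056

k* ≈ 2.806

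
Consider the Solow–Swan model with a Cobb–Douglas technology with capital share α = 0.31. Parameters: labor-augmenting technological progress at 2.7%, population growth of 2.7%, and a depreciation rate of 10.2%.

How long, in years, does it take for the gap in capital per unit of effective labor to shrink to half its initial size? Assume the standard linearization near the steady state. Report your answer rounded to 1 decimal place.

t_½ ≈ 6.4 years

Near the steady state the convergence rate is λ = (1 − α)(n + g + δ).
λ = (1 − 0.31) × 0.156 = 0.69 × 0.156 = 0.10764
Half-life = ln 2 / λ = 0.6931 / 0.10764 ≈ 6.44 years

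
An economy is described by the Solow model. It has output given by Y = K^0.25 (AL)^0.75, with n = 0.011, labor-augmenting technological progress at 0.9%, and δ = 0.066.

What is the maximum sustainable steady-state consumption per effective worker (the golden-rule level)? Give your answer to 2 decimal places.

At the golden rule, f'(k) = n + g + δ, so α·k^(α−1) = n + g + δ and k_gold = (α/(n + g + δ))^(1/(1−α)).
k_gold = (0.25/0.086)^(1/0.75) = 2.9070^1.3333 ≈ 4.1487
c_gold = f(k_gold) − (n + g + δ)·k_gold = 1.4272 − 0.086×4.1487 ≈ 1.0704

c_gold ≈ 1.07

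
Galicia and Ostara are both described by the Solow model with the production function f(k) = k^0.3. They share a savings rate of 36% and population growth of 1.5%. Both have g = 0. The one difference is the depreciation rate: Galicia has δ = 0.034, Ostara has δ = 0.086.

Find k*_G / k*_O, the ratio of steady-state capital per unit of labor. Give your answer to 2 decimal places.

ratio ≈ 2.81

Steady-state k* = [s/(n + δ)]^(1/(1−α)), so the ratio is [ (s_G/(n + δ)_G) / (s_O/(n + δ)_O) ]^1.4286.
s_G/(n + δ)_G = 0.36/0.049 = 7.3469; s_O/(n + δ)_O = 0.36/0.101 = 3.5644.
Ratio = (7.3469/3.5644)^1.4286 = 2.0612^1.4286 ≈ 2.8103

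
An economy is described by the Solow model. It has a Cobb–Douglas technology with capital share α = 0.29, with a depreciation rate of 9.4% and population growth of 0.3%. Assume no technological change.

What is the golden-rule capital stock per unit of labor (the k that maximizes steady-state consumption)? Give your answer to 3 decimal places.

The golden rule sets f'(k) = n + δ, i.e. α·k^(α−1) = n + δ.
So k^(1−α) = α / (n + δ) = 0.29 / 0.097 = 2.9897.
k_gold = 2.9897^(1/0.71) ≈ 4.6763

k_gold ≈ 4.676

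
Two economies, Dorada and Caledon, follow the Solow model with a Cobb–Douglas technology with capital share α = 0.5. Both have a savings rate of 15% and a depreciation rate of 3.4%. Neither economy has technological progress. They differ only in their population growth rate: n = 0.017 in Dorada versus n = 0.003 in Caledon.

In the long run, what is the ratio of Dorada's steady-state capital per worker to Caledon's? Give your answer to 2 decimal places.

ratio ≈ 0.53

Steady-state k* = [s/(n + δ)]^(1/(1−α)), so the ratio is [ (s_D/(n + δ)_D) / (s_C/(n + δ)_C) ]^2.
s_D/(n + δ)_D = 0.15/0.051 = 2.9412; s_C/(n + δ)_C = 0.15/0.037 = 4.0541.
Ratio = (2.9412/4.0541)^2 = 0.7255^2 ≈ 0.5264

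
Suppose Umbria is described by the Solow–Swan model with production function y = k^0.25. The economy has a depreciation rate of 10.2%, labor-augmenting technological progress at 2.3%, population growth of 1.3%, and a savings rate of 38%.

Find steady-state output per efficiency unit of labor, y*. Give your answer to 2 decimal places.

y* ≈ 1.40

At the steady state, Δk = 0, so s·k^α = (n + g + δ)·k.
Rearranging, k^(1−α) = s / (n + g + δ).
k^0.75 = 0.38 / (0.013 + 0.023 + 0.102) = 0.38 / 0.138 = 2.7536
k* = 2.7536^(1/0.75) ≈ 3.8595
y* = (k*)^α = 3.8595^0.25 ≈ 1.4016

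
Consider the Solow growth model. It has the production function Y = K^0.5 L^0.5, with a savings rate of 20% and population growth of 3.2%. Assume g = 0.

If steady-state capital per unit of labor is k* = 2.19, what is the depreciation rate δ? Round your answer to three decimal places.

In steady state, investment equals break-even investment: s·k^α = (n + δ)·k.
So s / (n + δ) = (k*)^(1−α) = 2.19^0.5 = 1.4799.
Therefore n + δ = s / 1.4799 = 0.20 / 1.4799 = 0.1351, so δ = 0.1351 − 0.032 = 0.1031.

δ ≈ 0.103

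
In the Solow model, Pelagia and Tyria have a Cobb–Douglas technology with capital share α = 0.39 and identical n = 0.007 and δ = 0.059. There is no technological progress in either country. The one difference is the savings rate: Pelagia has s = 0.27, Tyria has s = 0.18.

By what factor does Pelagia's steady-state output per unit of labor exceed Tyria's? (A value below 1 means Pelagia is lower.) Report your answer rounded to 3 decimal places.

Steady-state y* = [s/(n + δ)]^(α/(1−α)), so the ratio is [ (s_P/(n + δ)_P) / (s_T/(n + δ)_T) ]^0.6393.
s_P/(n + δ)_P = 0.27/0.066 = 4.0909; s_T/(n + δ)_T = 0.18/0.066 = 2.7273.
Ratio = (4.0909/2.7273)^0.6393 = 1.5000^0.6393 ≈ 1.2959

y*_P / y*_T ≈ 1.296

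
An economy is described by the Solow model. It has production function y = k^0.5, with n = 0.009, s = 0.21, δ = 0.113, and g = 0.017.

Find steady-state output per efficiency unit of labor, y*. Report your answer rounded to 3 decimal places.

In steady state, investment equals break-even investment: s·k^α = (n + g + δ)·k.
Dividing both sides by k: k^(1−α) = s / (n + g + δ).
k^0.5 = 0.21 / (0.009 + 0.017 + 0.113) = 0.21 / 0.139 = 1.5108
k* = 1.5108^(1/0.5) ≈ 2.2825
y* = (k*)^α = 2.2825^0.5 ≈ 1.5108

y* = 1.511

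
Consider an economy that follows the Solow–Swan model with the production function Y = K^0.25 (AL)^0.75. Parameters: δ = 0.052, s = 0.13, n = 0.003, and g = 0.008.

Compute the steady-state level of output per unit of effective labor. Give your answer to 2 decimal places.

y* = 1.27

Steady state requires s·f(k) = (n + g + δ)·k, i.e. s·k^α = (n + g + δ)·k.
Dividing both sides by k: k^(1−α) = s / (n + g + δ).
k^0.75 = 0.13 / (0.003 + 0.008 + 0.052) = 0.13 / 0.063 = 2.0635
k* = 2.0635^(1/0.75) ≈ 2.6271
y* = (k*)^α = 2.6271^0.25 ≈ 1.2731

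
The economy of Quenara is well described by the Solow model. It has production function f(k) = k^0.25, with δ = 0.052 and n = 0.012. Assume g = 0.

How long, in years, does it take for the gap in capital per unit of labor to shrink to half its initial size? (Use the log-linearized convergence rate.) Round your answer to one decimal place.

Near the steady state the convergence rate is λ = (1 − α)(n + δ).
λ = (1 − 0.25) × 0.064 = 0.75 × 0.064 = 0.0480
Half-life = ln 2 / λ = 0.6931 / 0.0480 ≈ 14.44 years

about 14.4 years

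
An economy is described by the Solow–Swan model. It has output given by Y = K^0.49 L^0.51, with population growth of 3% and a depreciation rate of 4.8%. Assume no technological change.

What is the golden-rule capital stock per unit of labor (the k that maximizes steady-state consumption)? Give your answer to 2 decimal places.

The golden rule sets f'(k) = n + δ, i.e. α·k^(α−1) = n + δ.
So k^(1−α) = α / (n + δ) = 0.49 / 0.078 = 6.2821.
k_gold = 6.2821^(1/0.51) ≈ 36.7207

k_gold ≈ 36.72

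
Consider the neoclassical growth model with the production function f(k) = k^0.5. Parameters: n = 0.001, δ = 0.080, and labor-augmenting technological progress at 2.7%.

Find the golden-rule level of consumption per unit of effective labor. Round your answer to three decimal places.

c_gold ≈ 2.315

At the golden rule, f'(k) = n + g + δ, so α·k^(α−1) = n + g + δ and k_gold = (α/(n + g + δ))^(1/(1−α)).
k_gold = (0.5/0.108)^(1/0.5) = 4.6296^2 ≈ 21.4332
c_gold = f(k_gold) − (n + g + δ)·k_gold = 4.6296 − 0.108×21.4332 ≈ 2.3148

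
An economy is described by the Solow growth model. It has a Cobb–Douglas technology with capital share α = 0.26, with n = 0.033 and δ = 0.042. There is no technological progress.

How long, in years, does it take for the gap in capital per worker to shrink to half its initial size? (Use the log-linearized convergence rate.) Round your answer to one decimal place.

about 12.5 years

Near the steady state the convergence rate is λ = (1 − α)(n + δ).
λ = (1 − 0.26) × 0.075 = 0.74 × 0.075 = 0.0555
Half-life = ln 2 / λ = 0.6931 / 0.0555 ≈ 12.49 years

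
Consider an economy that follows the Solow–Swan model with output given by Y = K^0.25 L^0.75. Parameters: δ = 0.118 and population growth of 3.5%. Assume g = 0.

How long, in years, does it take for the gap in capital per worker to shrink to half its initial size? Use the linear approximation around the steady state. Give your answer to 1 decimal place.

about 6.0 years

Near the steady state the convergence rate is λ = (1 − α)(n + δ).
λ = (1 − 0.25) × 0.153 = 0.75 × 0.153 = 0.11475
Half-life = ln 2 / λ = 0.6931 / 0.11475 ≈ 6.04 years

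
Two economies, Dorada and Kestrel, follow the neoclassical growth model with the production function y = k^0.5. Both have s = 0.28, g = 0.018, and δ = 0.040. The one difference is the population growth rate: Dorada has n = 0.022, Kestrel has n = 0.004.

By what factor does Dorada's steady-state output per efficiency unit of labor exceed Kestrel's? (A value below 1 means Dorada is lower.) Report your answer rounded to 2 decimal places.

y*_D / y*_K ≈ 0.78

Steady-state y* = [s/(n + g + δ)]^(α/(1−α)), so the ratio is [ (s_D/(n + g + δ)_D) / (s_K/(n + g + δ)_K) ]^1.
s_D/(n + g + δ)_D = 0.28/0.080 = 3.5000; s_K/(n + g + δ)_K = 0.28/0.062 = 4.5161.
Ratio = (3.5000/4.5161)^1 = 0.7750^1 ≈ 0.7750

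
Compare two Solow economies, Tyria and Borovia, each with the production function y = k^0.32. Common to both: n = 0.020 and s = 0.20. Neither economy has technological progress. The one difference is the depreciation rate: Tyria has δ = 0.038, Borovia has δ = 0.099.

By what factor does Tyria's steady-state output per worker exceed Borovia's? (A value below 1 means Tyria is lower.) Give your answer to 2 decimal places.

Steady-state y* = [s/(n + δ)]^(α/(1−α)), so the ratio is [ (s_T/(n + δ)_T) / (s_B/(n + δ)_B) ]^0.4706.
s_T/(n + δ)_T = 0.20/0.058 = 3.4483; s_B/(n + δ)_B = 0.20/0.119 = 1.6807.
Ratio = (3.4483/1.6807)^0.4706 = 2.0517^0.4706 ≈ 1.4024

ratio ≈ 1.40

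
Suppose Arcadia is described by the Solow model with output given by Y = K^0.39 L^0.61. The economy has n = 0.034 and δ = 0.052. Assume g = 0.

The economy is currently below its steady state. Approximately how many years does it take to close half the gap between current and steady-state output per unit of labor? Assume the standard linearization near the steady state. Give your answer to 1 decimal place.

Near the steady state the convergence rate is λ = (1 − α)(n + δ).
λ = (1 − 0.39) × 0.086 = 0.61 × 0.086 = 0.05246
Half-life = ln 2 / λ = 0.6931 / 0.05246 ≈ 13.21 years

about 13.2 years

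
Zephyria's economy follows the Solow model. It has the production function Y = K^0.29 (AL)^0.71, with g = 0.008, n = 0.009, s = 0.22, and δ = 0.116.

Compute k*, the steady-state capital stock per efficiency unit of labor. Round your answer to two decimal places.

k* = 2.03

Steady state requires s·f(k) = (n + g + δ)·k, i.e. s·k^α = (n + g + δ)·k.
Dividing both sides by k: k^(1−α) = s / (n + g + δ).
k^0.71 = 0.22 / (0.009 + 0.008 + 0.116) = 0.22 / 0.133 = 1.6541
k* = 1.6541^(1/0.71) ≈ 2.0316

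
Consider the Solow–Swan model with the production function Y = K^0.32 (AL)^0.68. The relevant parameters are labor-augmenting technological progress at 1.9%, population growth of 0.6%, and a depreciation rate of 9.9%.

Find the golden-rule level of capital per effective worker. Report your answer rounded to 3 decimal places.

k_gold ≈ 4.032

The golden rule sets f'(k) = n + g + δ, i.e. α·k^(α−1) = n + g + δ.
So k^(1−α) = α / (n + g + δ) = 0.32 / 0.124 = 2.5806.
k_gold = 2.5806^(1/0.68) ≈ 4.0315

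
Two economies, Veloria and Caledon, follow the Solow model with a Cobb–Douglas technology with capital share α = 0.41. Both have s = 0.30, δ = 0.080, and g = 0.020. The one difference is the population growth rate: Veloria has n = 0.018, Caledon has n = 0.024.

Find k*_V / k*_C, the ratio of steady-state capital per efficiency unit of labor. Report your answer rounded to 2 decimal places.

k*_V / k*_C ≈ 1.09

Steady-state k* = [s/(n + g + δ)]^(1/(1−α)), so the ratio is [ (s_V/(n + g + δ)_V) / (s_C/(n + g + δ)_C) ]^1.6949.
s_V/(n + g + δ)_V = 0.30/0.118 = 2.5424; s_C/(n + g + δ)_C = 0.30/0.124 = 2.4194.
Ratio = (2.5424/2.4194)^1.6949 = 1.0508^1.6949 ≈ 1.0876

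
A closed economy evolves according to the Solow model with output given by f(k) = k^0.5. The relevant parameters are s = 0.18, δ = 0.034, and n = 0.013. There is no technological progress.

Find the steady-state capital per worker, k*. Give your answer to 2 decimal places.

k* ≈ 14.67

At the steady state, Δk = 0, so s·k^α = (n + δ)·k.
Dividing both sides by k: k^(1−α) = s / (n + δ).
k^0.5 = 0.18 / (0.013 + 0.034) = 0.18 / 0.047 = 3.8298
k* = 3.8298^(1/0.5) ≈ 14.6674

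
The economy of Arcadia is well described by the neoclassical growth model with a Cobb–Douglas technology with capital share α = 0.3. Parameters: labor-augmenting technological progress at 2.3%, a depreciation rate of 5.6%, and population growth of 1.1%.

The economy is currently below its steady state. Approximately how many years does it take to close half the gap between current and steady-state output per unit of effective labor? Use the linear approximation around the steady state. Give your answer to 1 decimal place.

Near the steady state the convergence rate is λ = (1 − α)(n + g + δ).
λ = (1 − 0.3) × 0.090 = 0.7 × 0.090 = 0.0630
Half-life = ln 2 / λ = 0.6931 / 0.0630 ≈ 11.00 years

t_½ ≈ 11.0 years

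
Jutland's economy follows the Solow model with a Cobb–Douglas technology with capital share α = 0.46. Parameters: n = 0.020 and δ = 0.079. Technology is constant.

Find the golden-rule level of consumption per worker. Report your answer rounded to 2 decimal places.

c_gold ≈ 2.00

At the golden rule, f'(k) = n + δ, so α·k^(α−1) = n + δ and k_gold = (α/(n + δ))^(1/(1−α)).
k_gold = (0.46/0.099)^(1/0.54) = 4.6465^1.8519 ≈ 17.1969
c_gold = f(k_gold) − (n + δ)·k_gold = 3.7009 − 0.099×17.1969 ≈ 1.9984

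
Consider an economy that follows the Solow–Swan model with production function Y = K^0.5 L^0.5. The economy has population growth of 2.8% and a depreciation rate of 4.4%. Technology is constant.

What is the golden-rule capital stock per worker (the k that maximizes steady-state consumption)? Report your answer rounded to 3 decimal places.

k_gold ≈ 48.225

The golden rule sets f'(k) = n + δ, i.e. α·k^(α−1) = n + δ.
So k^(1−α) = α / (n + δ) = 0.5 / 0.072 = 6.9444.
k_gold = 6.9444^(1/0.5) ≈ 48.2247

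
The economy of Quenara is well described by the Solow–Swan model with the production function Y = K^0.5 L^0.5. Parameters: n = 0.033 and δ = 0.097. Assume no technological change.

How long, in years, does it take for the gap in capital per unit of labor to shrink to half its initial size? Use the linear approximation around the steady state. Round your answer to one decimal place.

about 10.7 years

Near the steady state the convergence rate is λ = (1 − α)(n + δ).
λ = (1 − 0.5) × 0.130 = 0.5 × 0.130 = 0.0650
Half-life = ln 2 / λ = 0.6931 / 0.0650 ≈ 10.66 years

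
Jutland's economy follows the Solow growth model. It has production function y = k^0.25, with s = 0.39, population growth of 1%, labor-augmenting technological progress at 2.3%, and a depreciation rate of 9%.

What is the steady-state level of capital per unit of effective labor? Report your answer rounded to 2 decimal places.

Steady state requires s·f(k) = (n + g + δ)·k, i.e. s·k^α = (n + g + δ)·k.
Rearranging, k^(1−α) = s / (n + g + δ).
k^0.75 = 0.39 / (0.010 + 0.023 + 0.090) = 0.39 / 0.123 = 3.1707
k* = 3.1707^(1/0.75) ≈ 4.6581

k* ≈ 4.66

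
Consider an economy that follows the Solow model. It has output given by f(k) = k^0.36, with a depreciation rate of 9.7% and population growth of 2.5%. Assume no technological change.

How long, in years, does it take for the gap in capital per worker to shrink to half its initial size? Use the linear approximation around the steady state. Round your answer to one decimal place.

Near the steady state the convergence rate is λ = (1 − α)(n + δ).
λ = (1 − 0.36) × 0.122 = 0.64 × 0.122 = 0.07808
Half-life = ln 2 / λ = 0.6931 / 0.07808 ≈ 8.88 years

t_½ ≈ 8.9 years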